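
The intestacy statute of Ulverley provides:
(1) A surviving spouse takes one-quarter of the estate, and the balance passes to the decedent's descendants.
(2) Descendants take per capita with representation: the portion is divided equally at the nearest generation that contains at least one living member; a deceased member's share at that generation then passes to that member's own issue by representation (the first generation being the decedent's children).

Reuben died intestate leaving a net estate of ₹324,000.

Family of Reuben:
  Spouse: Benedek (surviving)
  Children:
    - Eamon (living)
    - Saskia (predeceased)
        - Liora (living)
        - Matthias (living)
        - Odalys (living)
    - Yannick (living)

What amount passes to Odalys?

Benedek takes one-quarter of ₹324,000 = ₹81,000. The remaining ₹243,000 passes to the descendants.
The descendants' portion (₹243,000) is divided into 3 shares of ₹81,000: Eamon and Yannick each take ₹81,000; Saskia's ₹81,000 share passes to Saskia's issue.
Saskia's share (₹81,000) is divided into 3 shares of ₹27,000: Liora, Matthias, and Odalys each take ₹27,000.

Odalys receives ₹27,000.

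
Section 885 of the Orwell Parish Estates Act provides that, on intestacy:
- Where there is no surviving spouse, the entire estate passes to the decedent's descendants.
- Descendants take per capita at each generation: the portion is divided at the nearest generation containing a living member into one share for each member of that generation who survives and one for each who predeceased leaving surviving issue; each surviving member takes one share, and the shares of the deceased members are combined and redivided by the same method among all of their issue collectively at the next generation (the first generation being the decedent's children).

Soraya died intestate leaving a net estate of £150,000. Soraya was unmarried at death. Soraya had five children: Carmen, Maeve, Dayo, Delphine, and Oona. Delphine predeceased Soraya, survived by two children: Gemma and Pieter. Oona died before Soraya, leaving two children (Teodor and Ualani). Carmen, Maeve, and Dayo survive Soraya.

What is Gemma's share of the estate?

Gemma receives £15,000.

The entire £150,000 passes to the descendants.
That amount (£150,000) is divided at the children's generation into 5 shares of £30,000. Carmen, Maeve, and Dayo each take £30,000. The 2 shares of the deceased (Delphine and Oona) are combined into a pool of £60,000.
That pool (£60,000) is divided at the grandchildren's generation equally among Gemma, Pieter, Teodor, and Ualani: £15,000 each.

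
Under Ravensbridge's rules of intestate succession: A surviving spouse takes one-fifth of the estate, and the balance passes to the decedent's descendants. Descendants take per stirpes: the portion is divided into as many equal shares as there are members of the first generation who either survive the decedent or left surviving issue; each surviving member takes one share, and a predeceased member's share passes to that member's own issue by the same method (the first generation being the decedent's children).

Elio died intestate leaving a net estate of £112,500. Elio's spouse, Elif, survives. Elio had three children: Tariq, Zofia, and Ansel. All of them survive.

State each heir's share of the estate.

Elif: £22,500; Tariq: £30,000; Zofia: £30,000; Ansel: £30,000

Elif takes one-fifth of £112,500 = £22,500. The remaining £90,000 passes to the descendants.
The descendants' portion (£90,000) is divided into 3 shares of £30,000: Tariq, Zofia, and Ansel each take £30,000.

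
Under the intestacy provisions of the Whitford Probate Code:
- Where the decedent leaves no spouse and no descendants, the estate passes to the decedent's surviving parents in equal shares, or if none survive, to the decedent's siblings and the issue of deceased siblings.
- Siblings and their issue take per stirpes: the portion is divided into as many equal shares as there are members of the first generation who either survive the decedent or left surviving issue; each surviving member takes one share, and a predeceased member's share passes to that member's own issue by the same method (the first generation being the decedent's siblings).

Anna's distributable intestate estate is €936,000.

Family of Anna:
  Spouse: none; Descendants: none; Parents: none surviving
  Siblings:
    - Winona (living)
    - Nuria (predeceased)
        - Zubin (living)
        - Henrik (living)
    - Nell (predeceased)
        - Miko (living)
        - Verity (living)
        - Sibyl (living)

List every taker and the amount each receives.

Winona: €312,000; Zubin: €156,000; Henrik: €156,000; Miko: €104,000; Verity: €104,000; Sibyl: €104,000

The entire €936,000 passes to the siblings and their issue.
That amount (€936,000) is divided into 3 shares of €312,000: Winona takes €312,000; Nuria's €312,000 share passes to Nuria's issue; Nell's €312,000 share passes to Nell's issue.
Nuria's share (€312,000) is divided into 2 shares of €156,000: Zubin and Henrik each take €156,000.
Nell's share (€312,000) is divided into 3 shares of €104,000: Miko, Verity, and Sibyl each take €104,000.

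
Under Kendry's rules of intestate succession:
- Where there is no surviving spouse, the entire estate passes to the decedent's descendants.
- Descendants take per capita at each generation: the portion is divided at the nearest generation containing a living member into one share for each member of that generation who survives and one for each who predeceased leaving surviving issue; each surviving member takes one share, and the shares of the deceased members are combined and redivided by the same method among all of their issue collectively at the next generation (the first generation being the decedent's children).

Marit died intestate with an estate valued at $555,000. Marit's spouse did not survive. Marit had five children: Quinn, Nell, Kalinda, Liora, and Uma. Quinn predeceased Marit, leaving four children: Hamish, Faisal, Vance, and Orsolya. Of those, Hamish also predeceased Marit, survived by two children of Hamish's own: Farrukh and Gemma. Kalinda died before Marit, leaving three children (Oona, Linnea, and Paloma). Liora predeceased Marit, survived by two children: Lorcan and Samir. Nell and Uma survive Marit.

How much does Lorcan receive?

The entire $555,000 passes to the descendants.
That amount ($555,000) is divided at the children's generation into 5 shares of $111,000. Nell and Uma each take $111,000. The 3 shares of the deceased (Quinn, Kalinda, and Liora) are combined into a pool of $333,000.
That pool ($333,000) is divided at the grandchildren's generation into 9 shares of $37,000. Faisal, Vance, Orsolya, Oona, Linnea, Paloma, Lorcan, and Samir each take $37,000. The remaining share for the deceased Hamish ($37,000) is carried to the next generation.
That pool ($37,000) is divided at the great-grandchildren's generation equally among Farrukh and Gemma: $18,500 each.

Lorcan receives $37,000.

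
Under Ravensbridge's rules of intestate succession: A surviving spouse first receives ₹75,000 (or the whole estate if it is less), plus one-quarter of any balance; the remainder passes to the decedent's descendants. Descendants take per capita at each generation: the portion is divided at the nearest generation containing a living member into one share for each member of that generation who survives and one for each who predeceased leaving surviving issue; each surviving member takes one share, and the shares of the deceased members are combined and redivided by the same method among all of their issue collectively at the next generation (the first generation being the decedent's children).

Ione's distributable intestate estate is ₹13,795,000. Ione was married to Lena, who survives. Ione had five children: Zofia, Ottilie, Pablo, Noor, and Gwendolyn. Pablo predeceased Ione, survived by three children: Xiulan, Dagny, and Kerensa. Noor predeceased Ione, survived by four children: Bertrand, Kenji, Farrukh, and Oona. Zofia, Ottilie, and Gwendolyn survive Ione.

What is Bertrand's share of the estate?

Bertrand receives ₹588,000.

Lena first takes ₹75,000, leaving a balance of ₹13,720,000. Lena then takes one-quarter of the balance (₹3,430,000), for a total of ₹3,505,000. The remaining ₹10,290,000 passes to the descendants.
The descendants' portion (₹10,290,000) is divided at the children's generation into 5 shares of ₹2,058,000. Zofia, Ottilie, and Gwendolyn each take ₹2,058,000. The 2 shares of the deceased (Pablo and Noor) are combined into a pool of ₹4,116,000.
That pool (₹4,116,000) is divided at the grandchildren's generation equally among Xiulan, Dagny, Kerensa, Bertrand, Kenji, Farrukh, and Oona: ₹588,000 each.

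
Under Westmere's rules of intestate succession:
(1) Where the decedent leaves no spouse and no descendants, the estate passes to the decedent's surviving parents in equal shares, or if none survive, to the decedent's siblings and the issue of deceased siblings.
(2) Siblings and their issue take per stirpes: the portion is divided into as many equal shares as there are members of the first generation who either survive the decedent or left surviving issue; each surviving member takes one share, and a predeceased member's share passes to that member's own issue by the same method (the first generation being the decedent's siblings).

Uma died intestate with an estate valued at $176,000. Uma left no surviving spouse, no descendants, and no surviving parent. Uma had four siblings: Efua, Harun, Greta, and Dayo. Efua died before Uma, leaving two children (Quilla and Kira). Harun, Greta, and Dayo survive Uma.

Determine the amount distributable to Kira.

Kira receives $22,000.

The entire $176,000 passes to the siblings and their issue.
That amount ($176,000) is divided into 4 shares of $44,000: Harun, Greta, and Dayo each take $44,000; Efua's $44,000 share passes to Efua's issue.
Efua's share ($44,000) is divided into 2 shares of $22,000: Quilla and Kira each take $22,000.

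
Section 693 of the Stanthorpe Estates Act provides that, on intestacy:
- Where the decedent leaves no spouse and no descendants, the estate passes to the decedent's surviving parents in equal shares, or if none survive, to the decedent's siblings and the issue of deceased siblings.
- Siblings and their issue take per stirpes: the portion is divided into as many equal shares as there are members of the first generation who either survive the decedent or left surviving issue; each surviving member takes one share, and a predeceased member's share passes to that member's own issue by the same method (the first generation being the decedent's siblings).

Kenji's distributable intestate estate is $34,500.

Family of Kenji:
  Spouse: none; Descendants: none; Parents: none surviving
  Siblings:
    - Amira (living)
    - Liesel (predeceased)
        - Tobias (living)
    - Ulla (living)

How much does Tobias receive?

Tobias receives $11,500.

The entire $34,500 passes to the siblings and their issue.
That amount ($34,500) is divided into 3 shares of $11,500: Amira and Ulla each take $11,500; Liesel's $11,500 share passes to Liesel's issue.
Liesel's share ($11,500) passes entirely to Tobias.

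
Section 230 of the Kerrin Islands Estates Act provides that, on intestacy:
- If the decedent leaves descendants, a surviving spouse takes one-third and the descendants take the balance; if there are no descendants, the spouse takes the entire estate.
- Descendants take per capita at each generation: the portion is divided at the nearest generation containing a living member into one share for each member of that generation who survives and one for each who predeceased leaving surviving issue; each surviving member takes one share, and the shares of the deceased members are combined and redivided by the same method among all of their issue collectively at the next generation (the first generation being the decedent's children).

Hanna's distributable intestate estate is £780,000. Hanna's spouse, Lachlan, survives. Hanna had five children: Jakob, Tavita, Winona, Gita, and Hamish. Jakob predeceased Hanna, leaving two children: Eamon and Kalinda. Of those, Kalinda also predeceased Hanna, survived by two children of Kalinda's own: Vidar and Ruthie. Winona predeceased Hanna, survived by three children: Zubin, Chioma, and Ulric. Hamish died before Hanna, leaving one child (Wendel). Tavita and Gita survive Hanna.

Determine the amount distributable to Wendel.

Wendel receives £52,000.

Lachlan takes one-third of £780,000 = £260,000. The remaining £520,000 passes to the descendants.
The descendants' portion (£520,000) is divided at the children's generation into 5 shares of £104,000. Tavita and Gita each take £104,000. The 3 shares of the deceased (Jakob, Winona, and Hamish) are combined into a pool of £312,000.
That pool (£312,000) is divided at the grandchildren's generation into 6 shares of £52,000. Eamon, Zubin, Chioma, Ulric, and Wendel each take £52,000. The remaining share for the deceased Kalinda (£52,000) is carried to the next generation.
That pool (£52,000) is divided at the great-grandchildren's generation equally among Vidar and Ruthie: £26,000 each.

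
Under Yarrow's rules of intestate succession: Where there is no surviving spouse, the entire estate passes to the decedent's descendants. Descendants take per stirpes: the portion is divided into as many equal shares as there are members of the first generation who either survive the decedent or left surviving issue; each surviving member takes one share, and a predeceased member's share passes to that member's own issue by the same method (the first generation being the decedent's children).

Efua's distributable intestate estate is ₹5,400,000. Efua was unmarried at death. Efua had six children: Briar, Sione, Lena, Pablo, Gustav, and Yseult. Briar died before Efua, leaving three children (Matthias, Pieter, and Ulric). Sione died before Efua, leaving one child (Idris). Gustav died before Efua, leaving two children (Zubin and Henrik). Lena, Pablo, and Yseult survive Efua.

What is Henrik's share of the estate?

The entire ₹5,400,000 passes to the descendants.
That amount (₹5,400,000) is divided into 6 shares of ₹900,000: Lena, Pablo, and Yseult each take ₹900,000; Briar's ₹900,000 share passes to Briar's issue; Sione's ₹900,000 share passes to Sione's issue; Gustav's ₹900,000 share passes to Gustav's issue.
Briar's share (₹900,000) is divided into 3 shares of ₹300,000: Matthias, Pieter, and Ulric each take ₹300,000.
Sione's share (₹900,000) passes entirely to Idris.
Gustav's share (₹900,000) is divided into 2 shares of ₹450,000: Zubin and Henrik each take ₹450,000.

Henrik receives ₹450,000.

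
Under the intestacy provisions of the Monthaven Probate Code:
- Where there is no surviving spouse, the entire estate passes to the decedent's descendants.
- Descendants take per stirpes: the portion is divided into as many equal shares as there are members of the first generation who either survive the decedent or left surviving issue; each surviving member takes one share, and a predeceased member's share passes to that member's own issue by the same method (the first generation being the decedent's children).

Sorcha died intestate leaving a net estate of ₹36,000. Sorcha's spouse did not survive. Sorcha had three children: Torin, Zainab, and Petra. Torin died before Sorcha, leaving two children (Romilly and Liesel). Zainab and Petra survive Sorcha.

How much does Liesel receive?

Liesel receives ₹6,000.

The entire ₹36,000 passes to the descendants.
That amount (₹36,000) is divided into 3 shares of ₹12,000: Zainab and Petra each take ₹12,000; Torin's ₹12,000 share passes to Torin's issue.
Torin's share (₹12,000) is divided into 2 shares of ₹6,000: Romilly and Liesel each take ₹6,000.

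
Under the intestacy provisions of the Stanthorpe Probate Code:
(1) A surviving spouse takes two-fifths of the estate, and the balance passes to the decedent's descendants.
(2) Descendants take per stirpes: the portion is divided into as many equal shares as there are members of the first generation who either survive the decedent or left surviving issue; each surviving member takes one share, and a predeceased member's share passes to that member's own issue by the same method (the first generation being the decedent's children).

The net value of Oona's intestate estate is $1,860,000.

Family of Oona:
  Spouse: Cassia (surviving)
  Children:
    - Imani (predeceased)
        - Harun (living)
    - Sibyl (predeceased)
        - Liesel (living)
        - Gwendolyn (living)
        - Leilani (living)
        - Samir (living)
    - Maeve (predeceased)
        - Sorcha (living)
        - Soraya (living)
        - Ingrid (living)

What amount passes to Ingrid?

Cassia takes two-fifths of $1,860,000 = $744,000. The remaining $1,116,000 passes to the descendants.
The descendants' portion ($1,116,000) is divided into 3 shares of $372,000: Imani's $372,000 share passes to Imani's issue; Sibyl's $372,000 share passes to Sibyl's issue; Maeve's $372,000 share passes to Maeve's issue.
Imani's share ($372,000) passes entirely to Harun.
Sibyl's share ($372,000) is divided into 4 shares of $93,000: Liesel, Gwendolyn, Leilani, and Samir each take $93,000.
Maeve's share ($372,000) is divided into 3 shares of $124,000: Sorcha, Soraya, and Ingrid each take $124,000.

Ingrid receives $124,000.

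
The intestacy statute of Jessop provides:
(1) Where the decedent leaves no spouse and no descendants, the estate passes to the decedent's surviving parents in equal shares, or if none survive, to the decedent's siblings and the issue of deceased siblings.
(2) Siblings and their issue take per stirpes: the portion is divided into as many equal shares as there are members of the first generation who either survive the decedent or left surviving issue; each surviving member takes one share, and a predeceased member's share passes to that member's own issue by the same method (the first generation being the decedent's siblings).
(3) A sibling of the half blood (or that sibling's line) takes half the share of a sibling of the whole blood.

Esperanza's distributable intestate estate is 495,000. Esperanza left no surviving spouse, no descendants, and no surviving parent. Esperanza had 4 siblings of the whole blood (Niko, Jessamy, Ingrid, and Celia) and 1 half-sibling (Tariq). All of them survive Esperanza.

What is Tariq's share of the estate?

Tariq receives 55,000.

The entire 495,000 passes to the siblings and their issue.
Counting each half-blood sibling's line as half a unit, there are 9/2 units in 495,000, so one unit is 110,000. Whole-blood lines (Niko, Jessamy, Ingrid, and Celia) take 110,000 each; half-blood lines (Tariq) take 55,000 each.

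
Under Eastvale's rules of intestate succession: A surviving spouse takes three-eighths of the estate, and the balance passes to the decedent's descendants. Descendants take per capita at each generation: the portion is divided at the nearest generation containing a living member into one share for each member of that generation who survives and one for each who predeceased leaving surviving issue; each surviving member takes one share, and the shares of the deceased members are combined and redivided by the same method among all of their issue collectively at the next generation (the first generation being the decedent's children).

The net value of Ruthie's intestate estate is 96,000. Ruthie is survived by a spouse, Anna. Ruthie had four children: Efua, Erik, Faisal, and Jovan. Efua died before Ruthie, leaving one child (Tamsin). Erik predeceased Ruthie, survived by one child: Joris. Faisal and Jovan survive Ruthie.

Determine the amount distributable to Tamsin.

Anna takes three-eighths of 96,000 = 36,000. The remaining 60,000 passes to the descendants.
The descendants' portion (60,000) is divided at the children's generation into 4 shares of 15,000. Faisal and Jovan each take 15,000. The 2 shares of the deceased (Efua and Erik) are combined into a pool of 30,000.
That pool (30,000) is divided at the grandchildren's generation equally among Tamsin and Joris: 15,000 each.

Tamsin receives 15,000.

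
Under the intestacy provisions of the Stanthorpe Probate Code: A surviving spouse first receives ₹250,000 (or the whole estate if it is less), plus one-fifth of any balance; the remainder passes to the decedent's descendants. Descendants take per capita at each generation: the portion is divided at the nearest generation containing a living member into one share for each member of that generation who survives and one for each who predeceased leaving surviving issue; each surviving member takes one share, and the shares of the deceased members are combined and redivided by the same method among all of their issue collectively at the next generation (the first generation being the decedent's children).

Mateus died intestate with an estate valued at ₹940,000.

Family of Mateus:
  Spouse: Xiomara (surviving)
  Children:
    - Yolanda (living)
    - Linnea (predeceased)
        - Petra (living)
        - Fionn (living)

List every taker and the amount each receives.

Xiomara first takes ₹250,000, leaving a balance of ₹690,000. Xiomara then takes one-fifth of the balance (₹138,000), for a total of ₹388,000. The remaining ₹552,000 passes to the descendants.
The descendants' portion (₹552,000) is divided at the children's generation into 2 shares of ₹276,000. Yolanda takes ₹276,000. The remaining share for the deceased Linnea (₹276,000) is carried to the next generation.
That pool (₹276,000) is divided at the grandchildren's generation equally among Petra and Fionn: ₹138,000 each.

Xiomara: ₹388,000; Yolanda: ₹276,000; Petra: ₹138,000; Fionn: ₹138,000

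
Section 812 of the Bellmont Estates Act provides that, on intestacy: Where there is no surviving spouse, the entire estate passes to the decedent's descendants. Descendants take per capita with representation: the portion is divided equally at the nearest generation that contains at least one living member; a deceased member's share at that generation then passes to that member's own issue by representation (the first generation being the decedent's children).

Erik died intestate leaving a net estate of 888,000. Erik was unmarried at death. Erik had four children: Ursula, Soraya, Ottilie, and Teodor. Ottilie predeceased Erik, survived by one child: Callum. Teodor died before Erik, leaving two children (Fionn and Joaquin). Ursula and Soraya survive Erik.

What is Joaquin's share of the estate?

The entire 888,000 passes to the descendants.
That amount (888,000) is divided into 4 shares of 222,000: Ursula and Soraya each take 222,000; Ottilie's 222,000 share passes to Ottilie's issue; Teodor's 222,000 share passes to Teodor's issue.
Ottilie's share (222,000) passes entirely to Callum.
Teodor's share (222,000) is divided into 2 shares of 111,000: Fionn and Joaquin each take 111,000.

Joaquin receives 111,000.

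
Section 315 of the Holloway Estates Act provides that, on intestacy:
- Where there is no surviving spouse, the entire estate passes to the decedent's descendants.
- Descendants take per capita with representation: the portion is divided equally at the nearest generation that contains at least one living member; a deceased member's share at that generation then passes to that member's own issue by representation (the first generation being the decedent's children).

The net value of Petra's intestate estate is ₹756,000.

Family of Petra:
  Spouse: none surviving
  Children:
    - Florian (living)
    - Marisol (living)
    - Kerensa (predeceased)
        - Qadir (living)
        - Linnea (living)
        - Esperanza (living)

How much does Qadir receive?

Qadir receives ₹84,000.

The entire ₹756,000 passes to the descendants.
That amount (₹756,000) is divided into 3 shares of ₹252,000: Florian and Marisol each take ₹252,000; Kerensa's ₹252,000 share passes to Kerensa's issue.
Kerensa's share (₹252,000) is divided into 3 shares of ₹84,000: Qadir, Linnea, and Esperanza each take ₹84,000.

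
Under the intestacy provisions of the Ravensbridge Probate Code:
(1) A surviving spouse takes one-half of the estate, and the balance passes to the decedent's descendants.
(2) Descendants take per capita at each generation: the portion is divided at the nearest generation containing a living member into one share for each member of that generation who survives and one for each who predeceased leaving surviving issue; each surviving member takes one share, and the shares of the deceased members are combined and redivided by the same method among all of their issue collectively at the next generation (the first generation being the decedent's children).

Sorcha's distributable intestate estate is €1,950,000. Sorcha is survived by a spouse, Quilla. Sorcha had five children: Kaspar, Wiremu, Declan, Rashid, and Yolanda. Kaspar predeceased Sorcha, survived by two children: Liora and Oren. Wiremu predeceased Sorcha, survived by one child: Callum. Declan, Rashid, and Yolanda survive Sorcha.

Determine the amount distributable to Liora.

Quilla takes one-half of €1,950,000 = €975,000. The remaining €975,000 passes to the descendants.
The descendants' portion (€975,000) is divided at the children's generation into 5 shares of €195,000. Declan, Rashid, and Yolanda each take €195,000. The 2 shares of the deceased (Kaspar and Wiremu) are combined into a pool of €390,000.
That pool (€390,000) is divided at the grandchildren's generation equally among Liora, Oren, and Callum: €130,000 each.

Liora receives €130,000.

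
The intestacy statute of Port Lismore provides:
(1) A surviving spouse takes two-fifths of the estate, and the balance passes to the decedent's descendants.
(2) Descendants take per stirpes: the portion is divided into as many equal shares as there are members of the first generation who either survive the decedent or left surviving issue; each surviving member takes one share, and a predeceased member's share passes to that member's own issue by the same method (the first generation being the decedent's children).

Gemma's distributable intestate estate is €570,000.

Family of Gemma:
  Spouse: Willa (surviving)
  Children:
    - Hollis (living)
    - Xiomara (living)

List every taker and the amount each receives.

Willa: €228,000; Hollis: €171,000; Xiomara: €171,000

Willa takes two-fifths of €570,000 = €228,000. The remaining €342,000 passes to the descendants.
The descendants' portion (€342,000) is divided into 2 shares of €171,000: Hollis and Xiomara each take €171,000.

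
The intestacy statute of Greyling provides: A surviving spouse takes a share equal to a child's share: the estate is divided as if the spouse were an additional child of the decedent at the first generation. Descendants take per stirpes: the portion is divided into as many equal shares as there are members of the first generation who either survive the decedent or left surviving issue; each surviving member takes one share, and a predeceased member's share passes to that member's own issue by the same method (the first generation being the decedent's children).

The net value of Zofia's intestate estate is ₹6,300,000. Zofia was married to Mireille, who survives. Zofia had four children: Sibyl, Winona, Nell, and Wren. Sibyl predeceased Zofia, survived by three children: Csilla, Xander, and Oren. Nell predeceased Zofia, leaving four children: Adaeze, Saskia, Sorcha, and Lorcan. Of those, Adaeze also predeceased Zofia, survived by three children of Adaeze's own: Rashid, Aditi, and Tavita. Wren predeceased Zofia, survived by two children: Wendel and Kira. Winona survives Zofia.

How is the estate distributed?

The spouse counts as an additional share at the children's level, so there are 5 primary shares of ₹1,260,000. Mireille takes one such share (₹1,260,000).
The children's combined portion (₹5,040,000) is divided into 4 shares of ₹1,260,000: Winona takes ₹1,260,000; Sibyl's ₹1,260,000 share passes to Sibyl's issue; Nell's ₹1,260,000 share passes to Nell's issue; Wren's ₹1,260,000 share passes to Wren's issue.
Sibyl's share (₹1,260,000) is divided into 3 shares of ₹420,000: Csilla, Xander, and Oren each take ₹420,000.
Nell's share (₹1,260,000) is divided into 4 shares of ₹315,000: Saskia, Sorcha, and Lorcan each take ₹315,000; Adaeze's ₹315,000 share passes to Adaeze's issue.
Adaeze's share (₹315,000) is divided into 3 shares of ₹105,000: Rashid, Aditi, and Tavita each take ₹105,000.
Wren's share (₹1,260,000) is divided into 2 shares of ₹630,000: Wendel and Kira each take ₹630,000.

Mireille: ₹1,260,000; Csilla: ₹420,000; Xander: ₹420,000; Oren: ₹420,000; Winona: ₹1,260,000; Rashid: ₹105,000; Aditi: ₹105,000; Tavita: ₹105,000; Saskia: ₹315,000; Sorcha: ₹315,000; Lorcan: ₹315,000; Wendel: ₹630,000; Kira: ₹630,000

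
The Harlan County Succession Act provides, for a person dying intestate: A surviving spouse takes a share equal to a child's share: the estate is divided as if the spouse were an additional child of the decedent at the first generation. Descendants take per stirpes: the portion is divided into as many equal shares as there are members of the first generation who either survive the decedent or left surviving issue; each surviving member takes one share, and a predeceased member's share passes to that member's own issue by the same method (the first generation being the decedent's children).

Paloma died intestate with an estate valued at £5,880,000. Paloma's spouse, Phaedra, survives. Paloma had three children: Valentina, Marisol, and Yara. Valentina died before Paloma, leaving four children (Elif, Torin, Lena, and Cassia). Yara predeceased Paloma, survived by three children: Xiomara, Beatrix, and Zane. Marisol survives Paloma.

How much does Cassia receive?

The spouse counts as an additional share at the children's level, so there are 4 primary shares of £1,470,000. Phaedra takes one such share (£1,470,000).
The children's combined portion (£4,410,000) is divided into 3 shares of £1,470,000: Marisol takes £1,470,000; Valentina's £1,470,000 share passes to Valentina's issue; Yara's £1,470,000 share passes to Yara's issue.
Valentina's share (£1,470,000) is divided into 4 shares of £367,500: Elif, Torin, Lena, and Cassia each take £367,500.
Yara's share (£1,470,000) is divided into 3 shares of £490,000: Xiomara, Beatrix, and Zane each take £490,000.

Cassia receives £367,500.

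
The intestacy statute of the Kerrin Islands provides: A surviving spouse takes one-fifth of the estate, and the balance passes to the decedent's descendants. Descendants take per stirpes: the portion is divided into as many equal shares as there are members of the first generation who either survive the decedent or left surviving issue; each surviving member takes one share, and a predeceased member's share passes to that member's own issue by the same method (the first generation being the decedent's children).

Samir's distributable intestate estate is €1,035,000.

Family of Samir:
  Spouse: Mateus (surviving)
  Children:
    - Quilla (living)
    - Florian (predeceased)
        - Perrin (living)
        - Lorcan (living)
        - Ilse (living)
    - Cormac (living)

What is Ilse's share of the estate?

Mateus takes one-fifth of €1,035,000 = €207,000. The remaining €828,000 passes to the descendants.
The descendants' portion (€828,000) is divided into 3 shares of €276,000: Quilla and Cormac each take €276,000; Florian's €276,000 share passes to Florian's issue.
Florian's share (€276,000) is divided into 3 shares of €92,000: Perrin, Lorcan, and Ilse each take €92,000.

Ilse receives €92,000.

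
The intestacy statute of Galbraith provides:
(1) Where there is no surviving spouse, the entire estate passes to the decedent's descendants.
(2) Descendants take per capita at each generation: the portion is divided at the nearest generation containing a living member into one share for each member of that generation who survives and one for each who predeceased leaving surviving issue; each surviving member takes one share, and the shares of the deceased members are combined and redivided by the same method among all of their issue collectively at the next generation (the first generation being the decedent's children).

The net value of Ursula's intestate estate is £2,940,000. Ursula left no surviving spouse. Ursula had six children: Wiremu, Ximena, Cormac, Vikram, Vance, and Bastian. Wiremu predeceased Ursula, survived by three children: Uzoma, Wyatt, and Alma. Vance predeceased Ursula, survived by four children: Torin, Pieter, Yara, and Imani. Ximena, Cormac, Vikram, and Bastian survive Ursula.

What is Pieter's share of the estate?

The entire £2,940,000 passes to the descendants.
That amount (£2,940,000) is divided at the children's generation into 6 shares of £490,000. Ximena, Cormac, Vikram, and Bastian each take £490,000. The 2 shares of the deceased (Wiremu and Vance) are combined into a pool of £980,000.
That pool (£980,000) is divided at the grandchildren's generation equally among Uzoma, Wyatt, Alma, Torin, Pieter, Yara, and Imani: £140,000 each.

Pieter receives £140,000.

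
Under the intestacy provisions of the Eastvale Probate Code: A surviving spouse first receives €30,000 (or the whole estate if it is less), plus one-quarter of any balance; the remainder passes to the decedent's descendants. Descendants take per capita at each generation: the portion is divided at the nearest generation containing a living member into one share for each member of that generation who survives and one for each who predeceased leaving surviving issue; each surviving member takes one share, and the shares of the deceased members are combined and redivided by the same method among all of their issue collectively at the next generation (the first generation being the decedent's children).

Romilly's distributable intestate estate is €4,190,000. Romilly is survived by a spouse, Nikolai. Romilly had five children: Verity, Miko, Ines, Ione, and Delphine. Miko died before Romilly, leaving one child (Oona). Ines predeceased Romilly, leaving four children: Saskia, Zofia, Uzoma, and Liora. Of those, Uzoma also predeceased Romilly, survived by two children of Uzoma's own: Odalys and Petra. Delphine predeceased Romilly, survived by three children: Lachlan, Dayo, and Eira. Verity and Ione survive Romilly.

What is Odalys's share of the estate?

Nikolai first takes €30,000, leaving a balance of €4,160,000. Nikolai then takes one-quarter of the balance (€1,040,000), for a total of €1,070,000. The remaining €3,120,000 passes to the descendants.
The descendants' portion (€3,120,000) is divided at the children's generation into 5 shares of €624,000. Verity and Ione each take €624,000. The 3 shares of the deceased (Miko, Ines, and Delphine) are combined into a pool of €1,872,000.
That pool (€1,872,000) is divided at the grandchildren's generation into 8 shares of €234,000. Oona, Saskia, Zofia, Liora, Lachlan, Dayo, and Eira each take €234,000. The remaining share for the deceased Uzoma (€234,000) is carried to the next generation.
That pool (€234,000) is divided at the great-grandchildren's generation equally among Odalys and Petra: €117,000 each.

Odalys receives €117,000.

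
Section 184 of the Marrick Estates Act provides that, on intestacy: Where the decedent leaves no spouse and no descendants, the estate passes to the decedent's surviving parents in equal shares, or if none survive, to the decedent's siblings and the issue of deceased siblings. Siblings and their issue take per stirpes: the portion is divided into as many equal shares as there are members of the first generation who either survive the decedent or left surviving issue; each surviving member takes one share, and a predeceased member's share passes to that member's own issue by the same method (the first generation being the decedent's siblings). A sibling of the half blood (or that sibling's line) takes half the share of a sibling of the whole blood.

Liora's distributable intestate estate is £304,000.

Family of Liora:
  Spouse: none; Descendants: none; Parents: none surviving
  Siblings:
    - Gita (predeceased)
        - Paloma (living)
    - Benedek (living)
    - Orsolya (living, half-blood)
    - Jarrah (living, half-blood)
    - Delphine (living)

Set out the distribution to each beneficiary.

Paloma: £76,000; Benedek: £76,000; Orsolya: £38,000; Jarrah: £38,000; Delphine: £76,000

The entire £304,000 passes to the siblings and their issue.
Counting each half-blood sibling's line as half a unit, there are 4 units in £304,000, so one unit is £76,000. Whole-blood lines (Gita, Benedek, and Delphine) take £76,000 each; half-blood lines (Orsolya and Jarrah) take £38,000 each.
Gita's share (£76,000) passes entirely to Paloma.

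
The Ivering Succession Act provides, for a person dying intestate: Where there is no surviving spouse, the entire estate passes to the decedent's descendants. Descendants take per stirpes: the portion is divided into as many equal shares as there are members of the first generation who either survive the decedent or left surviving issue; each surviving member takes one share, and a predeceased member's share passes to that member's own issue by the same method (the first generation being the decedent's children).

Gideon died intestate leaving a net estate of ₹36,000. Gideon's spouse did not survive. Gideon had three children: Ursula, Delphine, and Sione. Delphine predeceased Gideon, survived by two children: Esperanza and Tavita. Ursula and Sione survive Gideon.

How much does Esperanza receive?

The entire ₹36,000 passes to the descendants.
That amount (₹36,000) is divided into 3 shares of ₹12,000: Ursula and Sione each take ₹12,000; Delphine's ₹12,000 share passes to Delphine's issue.
Delphine's share (₹12,000) is divided into 2 shares of ₹6,000: Esperanza and Tavita each take ₹6,000.

Esperanza receives ₹6,000.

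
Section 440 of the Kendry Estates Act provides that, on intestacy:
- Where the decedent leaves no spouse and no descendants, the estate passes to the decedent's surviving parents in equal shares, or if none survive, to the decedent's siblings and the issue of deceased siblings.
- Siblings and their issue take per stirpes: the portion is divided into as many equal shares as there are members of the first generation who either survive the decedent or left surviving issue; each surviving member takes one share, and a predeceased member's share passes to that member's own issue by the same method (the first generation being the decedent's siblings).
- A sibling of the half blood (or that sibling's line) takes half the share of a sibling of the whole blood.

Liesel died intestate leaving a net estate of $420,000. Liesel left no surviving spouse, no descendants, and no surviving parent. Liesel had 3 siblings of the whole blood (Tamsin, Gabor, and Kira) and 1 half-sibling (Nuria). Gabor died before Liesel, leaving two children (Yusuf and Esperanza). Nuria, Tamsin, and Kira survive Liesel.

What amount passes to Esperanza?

The entire $420,000 passes to the siblings and their issue.
Counting each half-blood sibling's line as half a unit, there are 7/2 units in $420,000, so one unit is $120,000. Whole-blood lines (Tamsin, Gabor, and Kira) take $120,000 each; half-blood lines (Nuria) take $60,000 each.
Gabor's share ($120,000) is divided into 2 shares of $60,000: Yusuf and Esperanza each take $60,000.

Esperanza receives $60,000.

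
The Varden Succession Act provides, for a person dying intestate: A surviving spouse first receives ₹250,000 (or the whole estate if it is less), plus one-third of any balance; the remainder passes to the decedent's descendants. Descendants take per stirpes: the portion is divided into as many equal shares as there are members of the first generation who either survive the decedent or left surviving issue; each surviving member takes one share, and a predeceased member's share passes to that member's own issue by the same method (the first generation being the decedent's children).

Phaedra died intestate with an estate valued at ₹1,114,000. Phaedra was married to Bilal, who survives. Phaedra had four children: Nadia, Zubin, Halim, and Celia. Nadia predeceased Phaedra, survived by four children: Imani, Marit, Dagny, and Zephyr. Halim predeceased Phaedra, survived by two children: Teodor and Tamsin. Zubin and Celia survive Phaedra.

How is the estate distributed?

Bilal first takes ₹250,000, leaving a balance of ₹864,000. Bilal then takes one-third of the balance (₹288,000), for a total of ₹538,000. The remaining ₹576,000 passes to the descendants.
The descendants' portion (₹576,000) is divided into 4 shares of ₹144,000: Zubin and Celia each take ₹144,000; Nadia's ₹144,000 share passes to Nadia's issue; Halim's ₹144,000 share passes to Halim's issue.
Nadia's share (₹144,000) is divided into 4 shares of ₹36,000: Imani, Marit, Dagny, and Zephyr each take ₹36,000.
Halim's share (₹144,000) is divided into 2 shares of ₹72,000: Teodor and Tamsin each take ₹72,000.

Bilal: ₹538,000; Imani: ₹36,000; Marit: ₹36,000; Dagny: ₹36,000; Zephyr: ₹36,000; Zubin: ₹144,000; Teodor: ₹72,000; Tamsin: ₹72,000; Celia: ₹144,000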